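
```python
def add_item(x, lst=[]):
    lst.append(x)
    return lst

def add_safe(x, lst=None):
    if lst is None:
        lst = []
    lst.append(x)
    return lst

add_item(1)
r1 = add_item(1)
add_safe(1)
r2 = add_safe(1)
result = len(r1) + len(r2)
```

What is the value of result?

Step 1: add_item shares mutable default: after 2 calls, lst = [1, 1], len = 2.
Step 2: add_safe creates fresh list each time: r2 = [1], len = 1.
Step 3: result = 2 + 1 = 3

The answer is 3.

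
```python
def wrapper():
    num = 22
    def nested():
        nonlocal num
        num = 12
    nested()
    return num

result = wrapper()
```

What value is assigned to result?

Step 1: wrapper() sets num = 22.
Step 2: nested() uses nonlocal to reassign num = 12.
Step 3: result = 12

The answer is 12.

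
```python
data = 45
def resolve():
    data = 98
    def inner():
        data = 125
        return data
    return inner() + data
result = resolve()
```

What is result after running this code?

Step 1: resolve() has local data = 98. inner() has local data = 125.
Step 2: inner() returns its local data = 125.
Step 3: resolve() returns 125 + its own data (98) = 223

The answer is 223.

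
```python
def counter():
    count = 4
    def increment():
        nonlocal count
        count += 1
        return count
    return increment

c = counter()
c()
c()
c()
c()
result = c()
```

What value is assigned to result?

Step 1: counter() creates closure with count = 4.
Step 2: Each c() call increments count via nonlocal. After 5 calls: 4 + 5 = 9.
Step 3: result = 9

The answer is 9.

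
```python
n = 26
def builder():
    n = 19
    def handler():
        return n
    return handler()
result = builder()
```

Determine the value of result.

Step 1: n = 26 globally, but builder() defines n = 19 locally.
Step 2: handler() looks up n. Not in local scope, so checks enclosing scope (builder) and finds n = 19.
Step 3: result = 19

The answer is 19.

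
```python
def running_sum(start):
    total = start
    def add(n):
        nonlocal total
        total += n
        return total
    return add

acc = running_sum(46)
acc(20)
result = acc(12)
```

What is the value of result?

Step 1: running_sum(46) creates closure with total = 46.
Step 2: First acc(20): total = 46 + 20 = 66.
Step 3: Second acc(12): total = 66 + 12 = 78. result = 78

The answer is 78.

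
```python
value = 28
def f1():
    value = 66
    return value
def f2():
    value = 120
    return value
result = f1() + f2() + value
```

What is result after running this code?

Step 1: Each function shadows global value with its own local.
Step 2: f1() returns 66, f2() returns 120.
Step 3: Global value = 28 is unchanged. result = 66 + 120 + 28 = 214

The answer is 214.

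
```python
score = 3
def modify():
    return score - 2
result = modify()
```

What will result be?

Step 1: score = 3 is defined globally.
Step 2: modify() looks up score from global scope = 3, then computes 3 - 2 = 1.
Step 3: result = 1

The answer is 1.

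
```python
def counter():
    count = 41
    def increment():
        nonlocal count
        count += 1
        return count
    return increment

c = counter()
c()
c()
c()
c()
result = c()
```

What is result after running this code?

Step 1: counter() creates closure with count = 41.
Step 2: Each c() call increments count via nonlocal. After 5 calls: 41 + 5 = 46.
Step 3: result = 46

The answer is 46.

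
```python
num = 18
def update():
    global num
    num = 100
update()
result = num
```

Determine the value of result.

Step 1: num = 18 globally.
Step 2: update() declares global num and sets it to 100.
Step 3: After update(), global num = 100. result = 100

The answer is 100.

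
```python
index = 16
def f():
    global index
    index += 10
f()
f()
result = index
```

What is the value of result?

Step 1: index = 16.
Step 2: First f(): index = 16 + 10 = 26.
Step 3: Second f(): index = 26 + 10 = 36. result = 36

The answer is 36.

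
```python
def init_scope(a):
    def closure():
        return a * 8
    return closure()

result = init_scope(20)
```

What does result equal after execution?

Step 1: init_scope(20) binds parameter a = 20.
Step 2: closure() accesses a = 20 from enclosing scope.
Step 3: result = 20 * 8 = 160

The answer is 160.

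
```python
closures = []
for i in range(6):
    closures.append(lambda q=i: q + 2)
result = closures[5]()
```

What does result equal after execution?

Step 1: Default argument q=i captures i's value at definition time.
Step 2: closures[5] was defined when i = 5, so q defaults to 5.
Step 3: result = 5 + 2 = 7 (default arg fixes the late binding issue)

The answer is 7.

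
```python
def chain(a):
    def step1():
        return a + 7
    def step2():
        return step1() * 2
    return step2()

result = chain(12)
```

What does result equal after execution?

Step 1: chain(12) captures a = 12.
Step 2: step2() calls step1() which returns 12 + 7 = 19.
Step 3: step2() returns 19 * 2 = 38

The answer is 38.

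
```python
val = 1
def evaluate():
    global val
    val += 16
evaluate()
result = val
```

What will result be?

Step 1: val = 1 globally.
Step 2: evaluate() modifies global val: val += 16 = 17.
Step 3: result = 17

The answer is 17.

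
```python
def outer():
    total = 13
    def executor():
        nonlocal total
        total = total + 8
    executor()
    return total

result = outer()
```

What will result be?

Step 1: outer() sets total = 13.
Step 2: executor() uses nonlocal to modify total in outer's scope: total = 13 + 8 = 21.
Step 3: outer() returns the modified total = 21

The answer is 21.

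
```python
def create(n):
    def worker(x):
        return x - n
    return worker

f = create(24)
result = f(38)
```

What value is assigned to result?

Step 1: create(24) creates a closure capturing n = 24.
Step 2: f(38) computes 38 - 24 = 14.
Step 3: result = 14

The answer is 14.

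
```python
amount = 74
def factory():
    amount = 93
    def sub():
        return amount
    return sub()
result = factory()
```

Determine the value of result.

Step 1: amount = 74 globally, but factory() defines amount = 93 locally.
Step 2: sub() looks up amount. Not in local scope, so checks enclosing scope (factory) and finds amount = 93.
Step 3: result = 93

The answer is 93.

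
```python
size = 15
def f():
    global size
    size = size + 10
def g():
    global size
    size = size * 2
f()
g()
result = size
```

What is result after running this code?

Step 1: size = 15.
Step 2: f() adds 10: size = 15 + 10 = 25.
Step 3: g() doubles: size = 25 * 2 = 50.
Step 4: result = 50

The answer is 50.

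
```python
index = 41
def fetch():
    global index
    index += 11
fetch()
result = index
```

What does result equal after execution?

Step 1: index = 41 globally.
Step 2: fetch() modifies global index: index += 11 = 52.
Step 3: result = 52

The answer is 52.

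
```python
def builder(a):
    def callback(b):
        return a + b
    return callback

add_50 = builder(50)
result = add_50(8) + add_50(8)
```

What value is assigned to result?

Step 1: add_50 captures a = 50.
Step 2: add_50(8) = 50 + 8 = 58, called twice.
Step 3: result = 58 + 58 = 116

The answer is 116.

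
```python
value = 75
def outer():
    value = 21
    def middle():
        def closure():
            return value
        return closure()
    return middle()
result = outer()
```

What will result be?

Step 1: outer() defines value = 21. middle() and closure() have no local value.
Step 2: closure() checks local (none), enclosing middle() (none), enclosing outer() and finds value = 21.
Step 3: result = 21

The answer is 21.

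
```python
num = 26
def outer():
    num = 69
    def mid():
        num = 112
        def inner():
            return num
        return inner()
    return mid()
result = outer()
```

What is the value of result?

Step 1: Three levels of shadowing: global 26, outer 69, mid 112.
Step 2: inner() finds num = 112 in enclosing mid() scope.
Step 3: result = 112

The answer is 112.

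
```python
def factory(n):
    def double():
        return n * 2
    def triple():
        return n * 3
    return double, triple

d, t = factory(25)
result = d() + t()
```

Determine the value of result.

Step 1: Both closures capture the same n = 25.
Step 2: d() = 25 * 2 = 50, t() = 25 * 3 = 75.
Step 3: result = 50 + 75 = 125

The answer is 125.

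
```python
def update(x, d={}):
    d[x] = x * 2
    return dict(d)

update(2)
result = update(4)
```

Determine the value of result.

Step 1: Mutable default dict is shared across calls.
Step 2: First call adds 2: 4. Second call adds 4: 8.
Step 3: result = {2: 4, 4: 8}

The answer is {2: 4, 4: 8}.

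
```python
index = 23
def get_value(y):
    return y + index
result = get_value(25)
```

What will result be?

Step 1: index = 23 is defined globally.
Step 2: get_value(25) uses parameter y = 25 and looks up index from global scope = 23.
Step 3: result = 25 + 23 = 48

The answer is 48.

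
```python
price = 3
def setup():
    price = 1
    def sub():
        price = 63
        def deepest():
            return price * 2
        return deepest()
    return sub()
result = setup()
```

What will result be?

Step 1: deepest() looks up price through LEGB: not local, finds price = 63 in enclosing sub().
Step 2: Returns 63 * 2 = 126.
Step 3: result = 126

The answer is 126.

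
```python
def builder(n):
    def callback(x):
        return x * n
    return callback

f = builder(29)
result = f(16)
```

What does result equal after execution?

Step 1: builder(29) creates a closure capturing n = 29.
Step 2: f(16) computes 16 * 29 = 464.
Step 3: result = 464

The answer is 464.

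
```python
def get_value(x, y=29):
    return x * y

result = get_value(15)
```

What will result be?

Step 1: get_value(15) uses default y = 29.
Step 2: Returns 15 * 29 = 435.
Step 3: result = 435

The answer is 435.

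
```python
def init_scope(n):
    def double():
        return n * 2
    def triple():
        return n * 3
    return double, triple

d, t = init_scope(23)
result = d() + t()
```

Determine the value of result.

Step 1: Both closures capture the same n = 23.
Step 2: d() = 23 * 2 = 46, t() = 23 * 3 = 69.
Step 3: result = 46 + 69 = 115

The answer is 115.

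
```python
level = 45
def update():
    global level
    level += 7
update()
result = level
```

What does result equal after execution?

Step 1: level = 45 globally.
Step 2: update() modifies global level: level += 7 = 52.
Step 3: result = 52

The answer is 52.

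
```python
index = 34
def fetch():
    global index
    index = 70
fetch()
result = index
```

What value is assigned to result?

Step 1: index = 34 globally.
Step 2: fetch() declares global index and sets it to 70.
Step 3: After fetch(), global index = 70. result = 70

The answer is 70.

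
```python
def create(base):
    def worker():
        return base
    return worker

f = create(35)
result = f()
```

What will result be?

Step 1: create(35) creates closure capturing base = 35.
Step 2: f() returns the captured base = 35.
Step 3: result = 35

The answer is 35.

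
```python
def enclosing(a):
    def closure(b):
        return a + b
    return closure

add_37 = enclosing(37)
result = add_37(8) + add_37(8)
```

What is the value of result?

Step 1: add_37 captures a = 37.
Step 2: add_37(8) = 37 + 8 = 45, called twice.
Step 3: result = 45 + 45 = 90

The answer is 90.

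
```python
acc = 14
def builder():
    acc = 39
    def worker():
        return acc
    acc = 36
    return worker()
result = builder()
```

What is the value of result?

Step 1: builder() sets acc = 39, then later acc = 36.
Step 2: worker() is called after acc is reassigned to 36. Closures capture variables by reference, not by value.
Step 3: result = 36

The answer is 36.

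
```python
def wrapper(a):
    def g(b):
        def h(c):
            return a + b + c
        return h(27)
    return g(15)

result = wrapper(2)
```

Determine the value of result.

Step 1: a = 2, b = 15, c = 27 across three nested scopes.
Step 2: h() accesses all three via LEGB rule.
Step 3: result = 2 + 15 + 27 = 44

The answer is 44.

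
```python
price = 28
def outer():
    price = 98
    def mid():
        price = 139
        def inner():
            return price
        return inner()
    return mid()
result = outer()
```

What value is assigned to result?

Step 1: Three levels of shadowing: global 28, outer 98, mid 139.
Step 2: inner() finds price = 139 in enclosing mid() scope.
Step 3: result = 139

The answer is 139.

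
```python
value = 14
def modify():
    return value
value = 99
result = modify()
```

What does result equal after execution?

Step 1: value is first set to 14, then reassigned to 99.
Step 2: modify() is called after the reassignment, so it looks up the current global value = 99.
Step 3: result = 99

The answer is 99.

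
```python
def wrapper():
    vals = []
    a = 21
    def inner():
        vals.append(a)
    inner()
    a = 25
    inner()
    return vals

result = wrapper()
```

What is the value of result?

Step 1: a = 21. inner() appends current a to vals.
Step 2: First inner(): appends 21. Then a = 25.
Step 3: Second inner(): appends 25 (closure sees updated a). result = [21, 25]

The answer is [21, 25].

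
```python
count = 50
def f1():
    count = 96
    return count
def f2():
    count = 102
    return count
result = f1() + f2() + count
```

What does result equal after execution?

Step 1: Each function shadows global count with its own local.
Step 2: f1() returns 96, f2() returns 102.
Step 3: Global count = 50 is unchanged. result = 96 + 102 + 50 = 248

The answer is 248.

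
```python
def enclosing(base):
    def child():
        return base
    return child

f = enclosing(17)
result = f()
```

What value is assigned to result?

Step 1: enclosing(17) creates closure capturing base = 17.
Step 2: f() returns the captured base = 17.
Step 3: result = 17

The answer is 17.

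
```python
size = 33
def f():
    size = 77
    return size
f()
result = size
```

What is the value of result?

Step 1: size = 33 globally.
Step 2: f() creates a LOCAL size = 77 (no global keyword!).
Step 3: The global size is unchanged. result = 33

The answer is 33.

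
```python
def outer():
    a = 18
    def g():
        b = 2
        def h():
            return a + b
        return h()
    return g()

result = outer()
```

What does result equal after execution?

Step 1: outer() defines a = 18. g() defines b = 2.
Step 2: h() accesses both from enclosing scopes: a = 18, b = 2.
Step 3: result = 18 + 2 = 20

The answer is 20.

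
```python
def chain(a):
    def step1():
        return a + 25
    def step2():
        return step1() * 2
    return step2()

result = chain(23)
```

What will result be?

Step 1: chain(23) captures a = 23.
Step 2: step2() calls step1() which returns 23 + 25 = 48.
Step 3: step2() returns 48 * 2 = 96

The answer is 96.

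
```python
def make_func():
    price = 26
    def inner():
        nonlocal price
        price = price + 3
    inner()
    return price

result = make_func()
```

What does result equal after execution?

Step 1: make_func() sets price = 26.
Step 2: inner() uses nonlocal to modify price in make_func's scope: price = 26 + 3 = 29.
Step 3: make_func() returns the modified price = 29

The answer is 29.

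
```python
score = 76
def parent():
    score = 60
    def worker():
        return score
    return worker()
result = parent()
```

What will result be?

Step 1: score = 76 globally, but parent() defines score = 60 locally.
Step 2: worker() looks up score. Not in local scope, so checks enclosing scope (parent) and finds score = 60.
Step 3: result = 60

The answer is 60.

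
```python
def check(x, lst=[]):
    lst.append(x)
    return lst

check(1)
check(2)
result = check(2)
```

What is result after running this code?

Step 1: Mutable default argument gotcha! The list [] is created once.
Step 2: Each call appends to the SAME list: [1], [1, 2], [1, 2, 2].
Step 3: result = [1, 2, 2]

The answer is [1, 2, 2].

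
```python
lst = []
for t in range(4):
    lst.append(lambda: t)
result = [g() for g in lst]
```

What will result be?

Step 1: All 4 lambdas share the same variable t.
Step 2: After the loop, t = 3.
Step 3: Each call returns 3. result = [3, 3, 3, 3]

The answer is [3, 3, 3, 3].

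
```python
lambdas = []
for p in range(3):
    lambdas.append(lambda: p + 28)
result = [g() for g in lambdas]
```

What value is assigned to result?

Step 1: All lambdas capture p by reference. After the loop, p = 2.
Step 2: Each call returns 2 + 28 = 30.
Step 3: result = [30, 30, 30]

The answer is [30, 30, 30].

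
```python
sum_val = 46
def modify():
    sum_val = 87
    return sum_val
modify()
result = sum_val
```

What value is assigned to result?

Step 1: sum_val = 46 globally.
Step 2: modify() creates a LOCAL sum_val = 87 (no global keyword!).
Step 3: The global sum_val is unchanged. result = 46

The answer is 46.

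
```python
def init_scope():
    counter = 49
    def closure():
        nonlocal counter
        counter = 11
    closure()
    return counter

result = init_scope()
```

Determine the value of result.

Step 1: init_scope() sets counter = 49.
Step 2: closure() uses nonlocal to reassign counter = 11.
Step 3: result = 11

The answer is 11.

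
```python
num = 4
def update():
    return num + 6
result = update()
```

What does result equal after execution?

Step 1: num = 4 is defined globally.
Step 2: update() looks up num from global scope = 4, then computes 4 + 6 = 10.
Step 3: result = 10

The answer is 10.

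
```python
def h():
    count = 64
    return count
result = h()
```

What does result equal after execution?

Step 1: h() defines count = 64 in its local scope.
Step 2: return count finds the local variable count = 64.
Step 3: result = 64

The answer is 64.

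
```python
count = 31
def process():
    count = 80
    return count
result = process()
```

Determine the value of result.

Step 1: Global count = 31.
Step 2: process() creates local count = 80, shadowing the global.
Step 3: Returns local count = 80. result = 80

The answer is 80.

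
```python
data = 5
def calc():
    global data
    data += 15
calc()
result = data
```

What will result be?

Step 1: data = 5 globally.
Step 2: calc() modifies global data: data += 15 = 20.
Step 3: result = 20

The answer is 20.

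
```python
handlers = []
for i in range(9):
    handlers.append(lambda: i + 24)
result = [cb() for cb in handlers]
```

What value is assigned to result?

Step 1: All lambdas capture i by reference. After the loop, i = 8.
Step 2: Each call returns 8 + 24 = 32.
Step 3: result = [32, 32, 32, 32, 32, 32, 32, 32, 32]

The answer is [32, 32, 32, 32, 32, 32, 32, 32, 32].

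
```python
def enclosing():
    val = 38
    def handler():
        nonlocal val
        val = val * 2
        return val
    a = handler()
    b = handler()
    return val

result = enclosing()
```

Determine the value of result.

Step 1: val starts at 38.
Step 2: First handler(): val = 38 * 2 = 76.
Step 3: Second handler(): val = 76 * 2 = 152.
Step 4: result = 152

The answer is 152.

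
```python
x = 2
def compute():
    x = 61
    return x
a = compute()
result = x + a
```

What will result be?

Step 1: Global x = 2. compute() returns local x = 61.
Step 2: a = 61. Global x still = 2.
Step 3: result = 2 + 61 = 63

The answer is 63.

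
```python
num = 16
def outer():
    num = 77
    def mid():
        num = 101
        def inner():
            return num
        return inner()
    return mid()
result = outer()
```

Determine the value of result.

Step 1: Three levels of shadowing: global 16, outer 77, mid 101.
Step 2: inner() finds num = 101 in enclosing mid() scope.
Step 3: result = 101

The answer is 101.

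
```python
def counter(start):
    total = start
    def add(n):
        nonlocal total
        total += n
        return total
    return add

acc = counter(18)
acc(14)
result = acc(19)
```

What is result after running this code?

Step 1: counter(18) creates closure with total = 18.
Step 2: First acc(14): total = 18 + 14 = 32.
Step 3: Second acc(19): total = 32 + 19 = 51. result = 51

The answer is 51.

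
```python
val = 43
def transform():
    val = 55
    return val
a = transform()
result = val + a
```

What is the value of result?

Step 1: Global val = 43. transform() returns local val = 55.
Step 2: a = 55. Global val still = 43.
Step 3: result = 43 + 55 = 98

The answer is 98.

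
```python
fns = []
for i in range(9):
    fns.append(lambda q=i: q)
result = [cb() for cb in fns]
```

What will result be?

Step 1: Default arg q=i captures i at each iteration.
Step 2: Each lambda has its own default: 0, 1, ..., 8.
Step 3: result = [0, 1, 2, 3, 4, 5, 6, 7, 8]

The answer is [0, 1, 2, 3, 4, 5, 6, 7, 8].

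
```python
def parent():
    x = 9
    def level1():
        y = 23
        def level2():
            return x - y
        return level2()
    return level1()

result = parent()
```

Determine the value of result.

Step 1: x = 9 in parent. y = 23 in level1.
Step 2: level2() reads x = 9 and y = 23 from enclosing scopes.
Step 3: result = 9 - 23 = -14

The answer is -14.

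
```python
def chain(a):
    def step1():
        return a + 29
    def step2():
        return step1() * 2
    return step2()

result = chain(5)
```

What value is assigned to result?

Step 1: chain(5) captures a = 5.
Step 2: step2() calls step1() which returns 5 + 29 = 34.
Step 3: step2() returns 34 * 2 = 68

The answer is 68.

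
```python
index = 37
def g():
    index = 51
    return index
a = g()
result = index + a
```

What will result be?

Step 1: Global index = 37. g() returns local index = 51.
Step 2: a = 51. Global index still = 37.
Step 3: result = 37 + 51 = 88

The answer is 88.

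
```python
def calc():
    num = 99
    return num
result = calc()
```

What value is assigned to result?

Step 1: calc() defines num = 99 in its local scope.
Step 2: return num finds the local variable num = 99.
Step 3: result = 99

The answer is 99.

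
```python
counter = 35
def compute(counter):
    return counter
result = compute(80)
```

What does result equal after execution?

Step 1: Global counter = 35.
Step 2: compute(80) takes parameter counter = 80, which shadows the global.
Step 3: result = 80

The answer is 80.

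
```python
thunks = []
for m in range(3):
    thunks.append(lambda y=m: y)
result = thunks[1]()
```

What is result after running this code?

Step 1: Default argument y=m captures m's value at each iteration.
Step 2: thunks[1] captured y = 1 when m was 1.
Step 3: result = 1

The answer is 1.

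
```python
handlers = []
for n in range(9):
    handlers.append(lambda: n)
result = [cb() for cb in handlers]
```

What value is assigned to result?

Step 1: All 9 lambdas share the same variable n.
Step 2: After the loop, n = 8.
Step 3: Each call returns 8. result = [8, 8, 8, 8, 8, 8, 8, 8, 8]

The answer is [8, 8, 8, 8, 8, 8, 8, 8, 8].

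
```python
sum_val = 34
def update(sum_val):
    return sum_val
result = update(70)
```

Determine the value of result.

Step 1: Global sum_val = 34.
Step 2: update(70) takes parameter sum_val = 70, which shadows the global.
Step 3: result = 70

The answer is 70.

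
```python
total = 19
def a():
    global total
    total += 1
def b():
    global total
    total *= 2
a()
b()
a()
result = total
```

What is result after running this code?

Step 1: total = 19.
Step 2: a(): total = 19 + 1 = 20.
Step 3: b(): total = 20 * 2 = 40.
Step 4: a(): total = 40 + 1 = 41

The answer is 41.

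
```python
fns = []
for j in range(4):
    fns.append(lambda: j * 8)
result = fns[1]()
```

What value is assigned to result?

Step 1: All lambdas reference the same variable j (late binding).
Step 2: After the loop, j = 3. Every lambda returns j * 8.
Step 3: fns[1]() = 3 * 8 = 24

The answer is 24.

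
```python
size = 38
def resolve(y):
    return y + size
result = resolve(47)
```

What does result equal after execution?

Step 1: size = 38 is defined globally.
Step 2: resolve(47) uses parameter y = 47 and looks up size from global scope = 38.
Step 3: result = 47 + 38 = 85

The answer is 85.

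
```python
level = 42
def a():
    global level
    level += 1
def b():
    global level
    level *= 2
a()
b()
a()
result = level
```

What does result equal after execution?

Step 1: level = 42.
Step 2: a(): level = 42 + 1 = 43.
Step 3: b(): level = 43 * 2 = 86.
Step 4: a(): level = 86 + 1 = 87

The answer is 87.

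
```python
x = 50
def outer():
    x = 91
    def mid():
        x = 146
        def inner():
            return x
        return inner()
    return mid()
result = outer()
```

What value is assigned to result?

Step 1: Three levels of shadowing: global 50, outer 91, mid 146.
Step 2: inner() finds x = 146 in enclosing mid() scope.
Step 3: result = 146

The answer is 146.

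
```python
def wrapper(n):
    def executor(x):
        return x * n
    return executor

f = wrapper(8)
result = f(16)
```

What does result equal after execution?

Step 1: wrapper(8) creates a closure capturing n = 8.
Step 2: f(16) computes 16 * 8 = 128.
Step 3: result = 128

The answer is 128.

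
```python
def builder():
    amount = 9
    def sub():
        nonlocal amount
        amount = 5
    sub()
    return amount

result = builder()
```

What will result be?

Step 1: builder() sets amount = 9.
Step 2: sub() uses nonlocal to reassign amount = 5.
Step 3: result = 5

The answer is 5.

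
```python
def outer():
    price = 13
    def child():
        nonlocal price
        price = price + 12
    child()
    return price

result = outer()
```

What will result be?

Step 1: outer() sets price = 13.
Step 2: child() uses nonlocal to modify price in outer's scope: price = 13 + 12 = 25.
Step 3: outer() returns the modified price = 25

The answer is 25.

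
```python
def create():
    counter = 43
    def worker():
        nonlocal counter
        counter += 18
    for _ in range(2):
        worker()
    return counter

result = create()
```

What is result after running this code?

Step 1: counter = 43.
Step 2: worker() is called 2 times in a loop, each adding 18 via nonlocal.
Step 3: counter = 43 + 18 * 2 = 79

The answer is 79.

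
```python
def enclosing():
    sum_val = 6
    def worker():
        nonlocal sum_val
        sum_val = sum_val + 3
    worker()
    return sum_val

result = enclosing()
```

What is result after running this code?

Step 1: enclosing() sets sum_val = 6.
Step 2: worker() uses nonlocal to modify sum_val in enclosing's scope: sum_val = 6 + 3 = 9.
Step 3: enclosing() returns the modified sum_val = 9

The answer is 9.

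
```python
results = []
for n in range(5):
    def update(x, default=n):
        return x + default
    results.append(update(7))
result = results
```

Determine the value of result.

Step 1: Default argument default=n is evaluated at function definition time.
Step 2: Each iteration creates update with default = current n value.
Step 3: update(7) returns 7 + default. results = [7, 8, 9, 10, 11]

The answer is [7, 8, 9, 10, 11].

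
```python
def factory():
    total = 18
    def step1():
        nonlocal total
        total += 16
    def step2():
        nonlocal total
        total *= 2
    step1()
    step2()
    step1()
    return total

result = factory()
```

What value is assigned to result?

Step 1: total = 18.
Step 2: step1(): total = 18 + 16 = 34.
Step 3: step2(): total = 34 * 2 = 68.
Step 4: step1(): total = 68 + 16 = 84. result = 84

The answer is 84.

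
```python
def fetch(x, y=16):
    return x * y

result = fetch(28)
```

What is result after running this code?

Step 1: fetch(28) uses default y = 16.
Step 2: Returns 28 * 16 = 448.
Step 3: result = 448

The answer is 448.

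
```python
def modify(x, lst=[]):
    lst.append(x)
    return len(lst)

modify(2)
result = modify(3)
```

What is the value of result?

Step 1: Mutable default list persists between calls.
Step 2: First call: lst = [2], len = 1. Second call: lst = [2, 3], len = 2.
Step 3: result = 2

The answer is 2.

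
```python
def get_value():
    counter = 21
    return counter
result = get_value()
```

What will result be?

Step 1: get_value() defines counter = 21 in its local scope.
Step 2: return counter finds the local variable counter = 21.
Step 3: result = 21

The answer is 21.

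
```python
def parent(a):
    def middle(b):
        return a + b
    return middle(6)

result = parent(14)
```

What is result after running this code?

Step 1: parent(14) passes a = 14.
Step 2: middle(6) has b = 6, reads a = 14 from enclosing.
Step 3: result = 14 + 6 = 20

The answer is 20.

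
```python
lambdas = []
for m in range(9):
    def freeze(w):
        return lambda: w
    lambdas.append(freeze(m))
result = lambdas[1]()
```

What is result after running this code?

Step 1: freeze(m) creates a new scope capturing w = m at call time.
Step 2: lambdas[1] = freeze(1), so its lambda captures w = 1.
Step 3: result = 1 (closure factory fixes late binding)

The answer is 1.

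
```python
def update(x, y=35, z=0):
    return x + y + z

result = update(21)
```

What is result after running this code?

Step 1: update(21) uses defaults y = 35, z = 0.
Step 2: Returns 21 + 35 + 0 = 56.
Step 3: result = 56

The answer is 56.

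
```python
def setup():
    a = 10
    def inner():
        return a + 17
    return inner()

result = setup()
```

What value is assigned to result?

Step 1: setup() defines a = 10.
Step 2: inner() reads a = 10 from enclosing scope, returns 10 + 17 = 27.
Step 3: result = 27

The answer is 27.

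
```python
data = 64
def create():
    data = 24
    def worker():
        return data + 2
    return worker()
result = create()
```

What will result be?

Step 1: create() shadows global data with data = 24.
Step 2: worker() finds data = 24 in enclosing scope, computes 24 + 2 = 26.
Step 3: result = 26

The answer is 26.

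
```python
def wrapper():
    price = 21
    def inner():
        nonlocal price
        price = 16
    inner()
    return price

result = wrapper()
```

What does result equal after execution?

Step 1: wrapper() sets price = 21.
Step 2: inner() uses nonlocal to reassign price = 16.
Step 3: result = 16

The answer is 16.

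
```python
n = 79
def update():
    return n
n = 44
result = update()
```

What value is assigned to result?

Step 1: n is first set to 79, then reassigned to 44.
Step 2: update() is called after the reassignment, so it looks up the current global n = 44.
Step 3: result = 44

The answer is 44.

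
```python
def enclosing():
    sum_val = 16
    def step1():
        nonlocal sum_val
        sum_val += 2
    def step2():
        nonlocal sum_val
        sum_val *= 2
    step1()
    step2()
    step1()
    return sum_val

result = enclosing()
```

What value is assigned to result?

Step 1: sum_val = 16.
Step 2: step1(): sum_val = 16 + 2 = 18.
Step 3: step2(): sum_val = 18 * 2 = 36.
Step 4: step1(): sum_val = 36 + 2 = 38. result = 38

The answer is 38.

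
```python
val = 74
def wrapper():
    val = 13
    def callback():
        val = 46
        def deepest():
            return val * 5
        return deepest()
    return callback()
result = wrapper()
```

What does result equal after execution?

Step 1: deepest() looks up val through LEGB: not local, finds val = 46 in enclosing callback().
Step 2: Returns 46 * 5 = 230.
Step 3: result = 230

The answer is 230.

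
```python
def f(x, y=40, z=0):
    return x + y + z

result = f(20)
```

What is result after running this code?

Step 1: f(20) uses defaults y = 40, z = 0.
Step 2: Returns 20 + 40 + 0 = 60.
Step 3: result = 60

The answer is 60.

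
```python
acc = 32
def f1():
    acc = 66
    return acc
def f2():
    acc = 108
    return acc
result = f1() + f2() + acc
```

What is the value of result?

Step 1: Each function shadows global acc with its own local.
Step 2: f1() returns 66, f2() returns 108.
Step 3: Global acc = 32 is unchanged. result = 66 + 108 + 32 = 206

The answer is 206.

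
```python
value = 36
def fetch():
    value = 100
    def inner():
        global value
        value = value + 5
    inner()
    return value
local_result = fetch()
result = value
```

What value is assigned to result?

Step 1: Global value = 36. fetch() creates local value = 100.
Step 2: inner() declares global value and adds 5: global value = 36 + 5 = 41.
Step 3: fetch() returns its local value = 100 (unaffected by inner).
Step 4: result = global value = 41

The answer is 41.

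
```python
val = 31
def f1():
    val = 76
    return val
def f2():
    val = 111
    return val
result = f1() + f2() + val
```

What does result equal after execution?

Step 1: Each function shadows global val with its own local.
Step 2: f1() returns 76, f2() returns 111.
Step 3: Global val = 31 is unchanged. result = 76 + 111 + 31 = 218

The answer is 218.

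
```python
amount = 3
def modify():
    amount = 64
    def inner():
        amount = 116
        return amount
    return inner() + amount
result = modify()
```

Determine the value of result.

Step 1: modify() has local amount = 64. inner() has local amount = 116.
Step 2: inner() returns its local amount = 116.
Step 3: modify() returns 116 + its own amount (64) = 180

The answer is 180.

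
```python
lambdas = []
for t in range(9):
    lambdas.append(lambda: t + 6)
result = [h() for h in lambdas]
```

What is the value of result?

Step 1: All lambdas capture t by reference. After the loop, t = 8.
Step 2: Each call returns 8 + 6 = 14.
Step 3: result = [14, 14, 14, 14, 14, 14, 14, 14, 14]

The answer is [14, 14, 14, 14, 14, 14, 14, 14, 14].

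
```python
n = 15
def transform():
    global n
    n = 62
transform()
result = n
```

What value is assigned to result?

Step 1: n = 15 globally.
Step 2: transform() declares global n and sets it to 62.
Step 3: After transform(), global n = 62. result = 62

The answer is 62.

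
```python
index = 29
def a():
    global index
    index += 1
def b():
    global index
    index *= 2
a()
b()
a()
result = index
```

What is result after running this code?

Step 1: index = 29.
Step 2: a(): index = 29 + 1 = 30.
Step 3: b(): index = 30 * 2 = 60.
Step 4: a(): index = 60 + 1 = 61

The answer is 61.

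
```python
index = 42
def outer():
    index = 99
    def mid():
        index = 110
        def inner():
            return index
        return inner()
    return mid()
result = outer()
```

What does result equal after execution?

Step 1: Three levels of shadowing: global 42, outer 99, mid 110.
Step 2: inner() finds index = 110 in enclosing mid() scope.
Step 3: result = 110

The answer is 110.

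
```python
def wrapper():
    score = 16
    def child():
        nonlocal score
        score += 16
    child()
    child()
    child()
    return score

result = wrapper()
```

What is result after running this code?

Step 1: score starts at 16.
Step 2: child() is called 3 times, each adding 16.
Step 3: score = 16 + 16 * 3 = 64

The answer is 64.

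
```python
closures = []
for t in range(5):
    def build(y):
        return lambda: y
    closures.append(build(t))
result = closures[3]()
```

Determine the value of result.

Step 1: build(t) creates a new scope capturing y = t at call time.
Step 2: closures[3] = build(3), so its lambda captures y = 3.
Step 3: result = 3 (closure factory fixes late binding)

The answer is 3.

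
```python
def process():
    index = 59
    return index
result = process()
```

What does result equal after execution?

Step 1: process() defines index = 59 in its local scope.
Step 2: return index finds the local variable index = 59.
Step 3: result = 59

The answer is 59.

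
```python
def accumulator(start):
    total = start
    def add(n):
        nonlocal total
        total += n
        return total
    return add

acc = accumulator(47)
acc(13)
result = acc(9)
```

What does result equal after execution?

Step 1: accumulator(47) creates closure with total = 47.
Step 2: First acc(13): total = 47 + 13 = 60.
Step 3: Second acc(9): total = 60 + 9 = 69. result = 69

The answer is 69.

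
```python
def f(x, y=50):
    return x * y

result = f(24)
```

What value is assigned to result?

Step 1: f(24) uses default y = 50.
Step 2: Returns 24 * 50 = 1200.
Step 3: result = 1200

The answer is 1200.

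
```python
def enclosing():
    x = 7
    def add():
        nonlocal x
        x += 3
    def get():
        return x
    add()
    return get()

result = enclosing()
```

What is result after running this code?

Step 1: x = 7. add() modifies it via nonlocal, get() reads it.
Step 2: add() makes x = 7 + 3 = 10.
Step 3: get() returns 10. result = 10

The answer is 10.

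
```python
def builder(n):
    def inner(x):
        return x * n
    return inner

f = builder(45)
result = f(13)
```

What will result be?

Step 1: builder(45) creates a closure capturing n = 45.
Step 2: f(13) computes 13 * 45 = 585.
Step 3: result = 585

The answer is 585.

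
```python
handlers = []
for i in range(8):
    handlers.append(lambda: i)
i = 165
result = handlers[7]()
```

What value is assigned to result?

Step 1: Lambdas capture the variable i by reference, not by value.
Step 2: After the loop, i is reassigned to 165.
Step 3: handlers[7]() looks up the current i = 165. result = 165

The answer is 165.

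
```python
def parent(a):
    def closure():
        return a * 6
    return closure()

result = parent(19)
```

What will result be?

Step 1: parent(19) binds parameter a = 19.
Step 2: closure() accesses a = 19 from enclosing scope.
Step 3: result = 19 * 6 = 114

The answer is 114.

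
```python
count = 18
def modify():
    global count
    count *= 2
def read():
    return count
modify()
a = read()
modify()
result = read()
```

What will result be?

Step 1: count = 18.
Step 2: First modify(): count = 18 * 2 = 36.
Step 3: Second modify(): count = 36 * 2 = 72.
Step 4: read() returns 72

The answer is 72.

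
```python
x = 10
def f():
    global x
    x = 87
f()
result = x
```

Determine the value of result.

Step 1: x = 10 globally.
Step 2: f() declares global x and sets it to 87.
Step 3: After f(), global x = 87. result = 87

The answer is 87.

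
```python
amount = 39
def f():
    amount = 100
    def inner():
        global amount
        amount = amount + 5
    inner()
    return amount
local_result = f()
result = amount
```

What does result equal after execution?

Step 1: Global amount = 39. f() creates local amount = 100.
Step 2: inner() declares global amount and adds 5: global amount = 39 + 5 = 44.
Step 3: f() returns its local amount = 100 (unaffected by inner).
Step 4: result = global amount = 44

The answer is 44.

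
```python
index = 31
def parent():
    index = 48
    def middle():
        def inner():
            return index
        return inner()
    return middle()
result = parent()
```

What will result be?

Step 1: parent() defines index = 48. middle() and inner() have no local index.
Step 2: inner() checks local (none), enclosing middle() (none), enclosing parent() and finds index = 48.
Step 3: result = 48

The answer is 48.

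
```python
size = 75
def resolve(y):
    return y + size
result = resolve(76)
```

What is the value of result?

Step 1: size = 75 is defined globally.
Step 2: resolve(76) uses parameter y = 76 and looks up size from global scope = 75.
Step 3: result = 76 + 75 = 151

The answer is 151.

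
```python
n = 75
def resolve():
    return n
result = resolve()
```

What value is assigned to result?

Step 1: n = 75 is defined in the global scope.
Step 2: resolve() looks up n. No local n exists, so Python checks the global scope via LEGB rule and finds n = 75.
Step 3: result = 75

The answer is 75.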